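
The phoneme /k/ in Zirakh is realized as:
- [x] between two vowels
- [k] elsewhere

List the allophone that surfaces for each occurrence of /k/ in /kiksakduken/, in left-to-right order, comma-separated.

[k], [k], [k], [x]

Occurrence 1 (position 1): no conditioning environment matches → elsewhere allophone [k].
Occurrence 2 (position 3): no conditioning environment matches → elsewhere allophone [k].
Occurrence 3 (position 6): no conditioning environment matches → elsewhere allophone [k].
Occurrence 4 (position 9): between two vowels → [x].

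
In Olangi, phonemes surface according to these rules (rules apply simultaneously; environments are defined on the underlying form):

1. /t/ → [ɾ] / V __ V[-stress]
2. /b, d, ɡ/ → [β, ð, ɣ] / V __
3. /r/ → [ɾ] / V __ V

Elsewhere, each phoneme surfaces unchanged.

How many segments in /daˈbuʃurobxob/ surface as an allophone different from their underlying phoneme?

4

Segments that undergo a rule: /b/ → [β] (rule 2); /r/ → [ɾ] (rule 3); /b/ → [β] (rule 2); /b/ → [β] (rule 2).
All other segments surface unchanged.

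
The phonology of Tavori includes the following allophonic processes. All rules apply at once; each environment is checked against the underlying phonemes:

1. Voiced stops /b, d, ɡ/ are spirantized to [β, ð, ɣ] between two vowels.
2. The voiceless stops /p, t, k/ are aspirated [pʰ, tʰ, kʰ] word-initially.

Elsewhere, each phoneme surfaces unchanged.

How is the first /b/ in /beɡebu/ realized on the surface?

[b]

/b/ (word-initial) fails the environment for rule 1, so it stays [b].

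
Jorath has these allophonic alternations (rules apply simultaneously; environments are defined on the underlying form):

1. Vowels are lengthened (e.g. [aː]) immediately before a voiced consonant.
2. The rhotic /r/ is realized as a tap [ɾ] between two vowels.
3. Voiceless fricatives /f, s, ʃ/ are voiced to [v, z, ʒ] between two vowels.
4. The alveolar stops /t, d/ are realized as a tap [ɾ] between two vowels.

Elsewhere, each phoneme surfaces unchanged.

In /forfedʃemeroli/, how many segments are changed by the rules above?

Segments that undergo a rule: /o/ → [oː] (rule 1); /e/ → [eː] (rule 1); /e/ → [eː] (rule 1); /e/ → [eː] (rule 1); /r/ → [ɾ] (rule 2); /o/ → [oː] (rule 1).
All other segments surface unchanged.

6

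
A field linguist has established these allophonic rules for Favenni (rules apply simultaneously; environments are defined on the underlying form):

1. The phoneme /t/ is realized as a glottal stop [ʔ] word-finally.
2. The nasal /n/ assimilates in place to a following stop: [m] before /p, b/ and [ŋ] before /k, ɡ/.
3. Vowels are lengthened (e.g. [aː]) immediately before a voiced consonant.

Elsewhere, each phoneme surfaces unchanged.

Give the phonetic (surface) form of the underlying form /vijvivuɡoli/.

/v/ (word-initial) is unaffected → [v].
Rule 3 applies to /i/ (between /v/ and /j/: before a voiced consonant) → [iː].
/j/ (between /i/ and /v/) is unaffected → [j].
/v/ stays [v].
/i/ — between /v/ and /v/, before a voiced consonant — surfaces as [iː] (rule 3).
/v/ — not in any rule's target class → [v].
/u/ (between /v/ and /ɡ/) occurs before a voiced consonant → [uː] by rule 3.
/ɡ/ (between /u/ and /o/): no rule targets it → [ɡ].
/o/ (between /ɡ/ and /l/) occurs before a voiced consonant → [oː] by rule 3.
/l/ (between /o/ and /i/) is unaffected → [l].
/i/ (word-final): rule 3 targets it, but not before a voiced consonant → unchanged [i].

[viːjviːvuːɡoːli]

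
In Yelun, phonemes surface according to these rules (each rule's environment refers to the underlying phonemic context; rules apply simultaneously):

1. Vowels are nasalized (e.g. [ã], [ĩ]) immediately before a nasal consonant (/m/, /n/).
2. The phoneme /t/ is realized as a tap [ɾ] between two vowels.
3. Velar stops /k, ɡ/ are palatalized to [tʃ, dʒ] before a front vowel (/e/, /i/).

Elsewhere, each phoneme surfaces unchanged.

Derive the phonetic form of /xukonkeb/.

/u/ (between /x/ and /k/): rule 1 targets it, but not before a nasal consonant → unchanged [u].
/k/ (between /u/ and /o/): rule 3 targets it, but not before a front vowel → unchanged [k].
/o/ (between /k/ and /n/) occurs before a nasal consonant → [õ] by rule 1.
/k/ meets the environment for rule 3 (before a front vowel) → [tʃ].
/e/ (between /k/ and /b/) fails the environment for rule 1, so it stays [e].

[xukõntʃeb]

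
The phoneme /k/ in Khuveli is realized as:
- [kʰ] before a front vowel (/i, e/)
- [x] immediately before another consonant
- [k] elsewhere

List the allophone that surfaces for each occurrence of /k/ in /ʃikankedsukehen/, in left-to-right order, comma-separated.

[k], [kʰ], [kʰ]

Occurrence 1 (position 3): no conditioning environment matches → elsewhere allophone [k].
Occurrence 2 (position 6): before a front vowel (/i, e/) → [kʰ].
Occurrence 3 (position 11): before a front vowel (/i, e/) → [kʰ].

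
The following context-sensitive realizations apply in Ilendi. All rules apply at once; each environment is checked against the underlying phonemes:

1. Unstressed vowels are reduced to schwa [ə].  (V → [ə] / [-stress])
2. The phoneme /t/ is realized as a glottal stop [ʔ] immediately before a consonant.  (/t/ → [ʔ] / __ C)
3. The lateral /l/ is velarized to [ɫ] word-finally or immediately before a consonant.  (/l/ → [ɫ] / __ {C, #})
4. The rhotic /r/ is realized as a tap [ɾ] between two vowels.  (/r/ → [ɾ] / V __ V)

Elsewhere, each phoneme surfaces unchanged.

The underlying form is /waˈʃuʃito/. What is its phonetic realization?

[wəˈʃuʃətə]

/w/ (word-initial) is unaffected → [w].
Rule 1 applies to /a/ (between /w/ and /ʃ/: in an unstressed syllable) → [ə].
/ʃ/ (between /a/ and /u/): no rule targets it → [ʃ].
/u/ (between /ʃ/ and /ʃ/) is in the target of rule 1 but the environment (in an unstressed syllable) is not met → [u].
/ʃ/ — not in any rule's target class → [ʃ].
Rule 1 applies to /i/ (between /ʃ/ and /t/: in an unstressed syllable) → [ə].
/t/ (between /i/ and /o/): rule 2 targets it, but not immediately before a consonant → unchanged [t].
/o/ (word-final) occurs in an unstressed syllable → [ə] by rule 1.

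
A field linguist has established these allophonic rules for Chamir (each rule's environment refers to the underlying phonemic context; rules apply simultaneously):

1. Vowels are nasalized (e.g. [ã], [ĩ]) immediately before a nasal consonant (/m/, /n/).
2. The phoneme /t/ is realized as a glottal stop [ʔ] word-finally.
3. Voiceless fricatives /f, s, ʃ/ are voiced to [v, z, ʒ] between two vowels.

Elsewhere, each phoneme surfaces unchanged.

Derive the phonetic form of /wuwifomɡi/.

/w/ stays [w].
/u/ (between /w/ and /w/): rule 1 targets it, but not before a nasal consonant → unchanged [u].
/w/ — not in any rule's target class → [w].
/i/ (between /w/ and /f/) is in the target of rule 1 but the environment (before a nasal consonant) is not met → [i].
/f/ (between /i/ and /o/) occurs between two vowels → [v] by rule 3.
/o/ meets the environment for rule 1 (before a nasal consonant) → [õ].
/m/ — not in any rule's target class → [m].
/ɡ/ — not in any rule's target class → [ɡ].
/i/ (word-final) fails the environment for rule 1, so it stays [i].

[wuwivõmɡi]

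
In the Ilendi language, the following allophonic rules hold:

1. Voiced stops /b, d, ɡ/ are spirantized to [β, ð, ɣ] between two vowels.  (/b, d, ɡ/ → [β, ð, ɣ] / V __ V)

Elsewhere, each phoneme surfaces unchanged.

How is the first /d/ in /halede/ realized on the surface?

[ð]

/d/ (between /e/ and /e/) occurs between two vowels → [ð] by rule 1.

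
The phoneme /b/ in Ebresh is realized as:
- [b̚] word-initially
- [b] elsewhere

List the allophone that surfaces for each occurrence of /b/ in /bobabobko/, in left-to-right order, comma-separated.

[b̚], [b], [b], [b]

Occurrence 1 (position 1): word-initially → [b̚].
Occurrence 2 (position 3): no conditioning environment matches → elsewhere allophone [b].
Occurrence 3 (position 5): no conditioning environment matches → elsewhere allophone [b].
Occurrence 4 (position 7): no conditioning environment matches → elsewhere allophone [b].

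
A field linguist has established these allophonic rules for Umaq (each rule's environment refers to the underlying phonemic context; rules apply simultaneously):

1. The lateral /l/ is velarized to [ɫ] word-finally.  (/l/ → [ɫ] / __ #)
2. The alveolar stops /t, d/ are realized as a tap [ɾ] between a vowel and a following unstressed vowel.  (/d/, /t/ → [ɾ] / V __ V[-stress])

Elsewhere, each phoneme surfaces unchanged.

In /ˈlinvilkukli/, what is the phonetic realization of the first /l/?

[l]

/l/ (word-initial): rule 1 targets it, but not word-finally → unchanged [l].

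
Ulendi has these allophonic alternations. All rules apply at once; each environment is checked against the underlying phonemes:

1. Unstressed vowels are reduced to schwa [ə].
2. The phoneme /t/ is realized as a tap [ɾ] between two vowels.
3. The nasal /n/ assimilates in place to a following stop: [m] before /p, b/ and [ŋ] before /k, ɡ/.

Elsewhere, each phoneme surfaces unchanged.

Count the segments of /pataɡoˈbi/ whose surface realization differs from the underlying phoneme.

4

Segments that undergo a rule: /a/ → [ə] (rule 1); /t/ → [ɾ] (rule 2); /a/ → [ə] (rule 1); /o/ → [ə] (rule 1).
All other segments surface unchanged.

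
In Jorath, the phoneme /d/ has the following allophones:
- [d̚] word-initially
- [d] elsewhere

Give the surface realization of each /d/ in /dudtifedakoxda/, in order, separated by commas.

Occurrence 1 (position 1): word-initially → [d̚].
Occurrence 2 (position 3): no conditioning environment matches → elsewhere allophone [d].
Occurrence 3 (position 8): no conditioning environment matches → elsewhere allophone [d].
Occurrence 4 (position 13): no conditioning environment matches → elsewhere allophone [d].

[d̚], [d], [d], [d]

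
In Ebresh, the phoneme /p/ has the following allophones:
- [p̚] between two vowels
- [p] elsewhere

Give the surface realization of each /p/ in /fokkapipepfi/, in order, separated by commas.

Occurrence 1 (position 6): between two vowels → [p̚].
Occurrence 2 (position 8): between two vowels → [p̚].
Occurrence 3 (position 10): no conditioning environment matches → elsewhere allophone [p].

[p̚], [p̚], [p]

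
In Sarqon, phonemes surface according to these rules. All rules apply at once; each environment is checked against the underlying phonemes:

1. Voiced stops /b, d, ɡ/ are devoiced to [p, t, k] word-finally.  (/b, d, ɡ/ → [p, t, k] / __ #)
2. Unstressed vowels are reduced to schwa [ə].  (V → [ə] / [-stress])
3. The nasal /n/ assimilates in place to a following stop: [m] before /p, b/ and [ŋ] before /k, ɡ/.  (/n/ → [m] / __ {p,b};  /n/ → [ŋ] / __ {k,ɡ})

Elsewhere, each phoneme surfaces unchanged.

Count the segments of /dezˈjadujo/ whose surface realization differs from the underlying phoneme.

3

Segments that undergo a rule: /e/ → [ə] (rule 2); /u/ → [ə] (rule 2); /o/ → [ə] (rule 2).
All other segments surface unchanged.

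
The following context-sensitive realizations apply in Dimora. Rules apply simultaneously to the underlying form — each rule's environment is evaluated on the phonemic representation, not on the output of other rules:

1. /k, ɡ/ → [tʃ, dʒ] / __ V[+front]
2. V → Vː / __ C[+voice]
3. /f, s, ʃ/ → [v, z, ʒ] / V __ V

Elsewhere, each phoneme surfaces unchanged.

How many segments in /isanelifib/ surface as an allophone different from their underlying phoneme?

5

Segments that undergo a rule: /s/ → [z] (rule 3); /a/ → [aː] (rule 2); /e/ → [eː] (rule 2); /f/ → [v] (rule 3); /i/ → [iː] (rule 2).
All other segments surface unchanged.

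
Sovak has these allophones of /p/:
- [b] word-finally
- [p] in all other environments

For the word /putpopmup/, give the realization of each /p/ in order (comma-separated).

[p], [p], [p], [b]

Occurrence 1 (position 1): no conditioning environment matches → elsewhere allophone [p].
Occurrence 2 (position 4): no conditioning environment matches → elsewhere allophone [p].
Occurrence 3 (position 6): no conditioning environment matches → elsewhere allophone [p].
Occurrence 4 (position 9): word-finally → [b].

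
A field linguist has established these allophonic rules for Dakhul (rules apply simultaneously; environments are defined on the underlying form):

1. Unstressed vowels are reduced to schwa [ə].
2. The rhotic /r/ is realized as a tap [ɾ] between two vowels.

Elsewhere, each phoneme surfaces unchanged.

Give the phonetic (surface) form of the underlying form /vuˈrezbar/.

Rule 1 applies to /u/ (between /v/ and /r/: in an unstressed syllable) → [ə].
/r/ (between /u/ and /e/): between two vowels, so rule 2 applies → [ɾ].
/e/ (between /r/ and /z/) is in the target of rule 1 but the environment (in an unstressed syllable) is not met → [e].
/a/ — between /b/ and /r/, in an unstressed syllable — surfaces as [ə] (rule 1).
/r/ (word-final): rule 2 targets it, but not between two vowels → unchanged [r].

[vəˈɾezbər]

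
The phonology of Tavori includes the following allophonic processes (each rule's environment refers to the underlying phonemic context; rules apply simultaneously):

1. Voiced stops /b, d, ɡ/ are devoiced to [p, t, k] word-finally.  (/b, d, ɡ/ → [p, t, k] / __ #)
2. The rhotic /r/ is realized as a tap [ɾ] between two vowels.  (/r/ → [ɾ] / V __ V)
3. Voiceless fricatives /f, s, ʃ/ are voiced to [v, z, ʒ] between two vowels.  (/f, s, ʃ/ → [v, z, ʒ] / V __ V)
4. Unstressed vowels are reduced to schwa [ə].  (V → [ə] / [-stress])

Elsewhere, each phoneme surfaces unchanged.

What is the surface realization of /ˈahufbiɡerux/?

/a/ (word-initial) is in the target of rule 4 but the environment (in an unstressed syllable) is not met → [a].
/u/ (between /h/ and /f/): in an unstressed syllable, so rule 4 applies → [ə].
/f/ — between /u/ and /b/; rule 3 does not apply here → [f].
/b/ (between /f/ and /i/): rule 1 targets it, but not word-finally → unchanged [b].
/i/ (between /b/ and /ɡ/) occurs in an unstressed syllable → [ə] by rule 4.
/ɡ/ (between /i/ and /e/) fails the environment for rule 1, so it stays [ɡ].
/e/ (between /ɡ/ and /r/) occurs in an unstressed syllable → [ə] by rule 4.
/r/ meets the environment for rule 2 (between two vowels) → [ɾ].
Rule 4 applies to /u/ (between /r/ and /x/: in an unstressed syllable) → [ə].

[ˈahəfbəɡəɾəx]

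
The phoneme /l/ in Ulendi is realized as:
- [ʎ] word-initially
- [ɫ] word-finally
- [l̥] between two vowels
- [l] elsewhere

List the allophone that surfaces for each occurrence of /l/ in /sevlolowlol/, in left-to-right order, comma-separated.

Occurrence 1 (position 4): no conditioning environment matches → elsewhere allophone [l].
Occurrence 2 (position 6): between two vowels → [l̥].
Occurrence 3 (position 9): no conditioning environment matches → elsewhere allophone [l].
Occurrence 4 (position 11): word-finally → [ɫ].

[l], [l̥], [l], [ɫ]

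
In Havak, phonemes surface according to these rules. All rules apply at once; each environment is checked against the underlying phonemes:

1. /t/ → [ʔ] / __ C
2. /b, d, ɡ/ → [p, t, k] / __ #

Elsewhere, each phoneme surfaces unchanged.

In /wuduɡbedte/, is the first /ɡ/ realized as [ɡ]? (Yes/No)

Yes

/ɡ/ — between /u/ and /b/; rule 2 does not apply here → [ɡ].
The actual realization is [ɡ], which matches [ɡ].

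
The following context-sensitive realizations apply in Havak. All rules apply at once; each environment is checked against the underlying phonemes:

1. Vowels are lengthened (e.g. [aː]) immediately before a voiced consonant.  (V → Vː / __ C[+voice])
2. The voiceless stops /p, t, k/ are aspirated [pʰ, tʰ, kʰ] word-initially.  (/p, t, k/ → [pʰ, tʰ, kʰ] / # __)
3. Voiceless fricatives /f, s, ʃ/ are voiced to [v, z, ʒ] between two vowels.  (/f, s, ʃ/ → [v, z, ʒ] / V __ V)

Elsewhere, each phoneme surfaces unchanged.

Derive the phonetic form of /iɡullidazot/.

Rule 1 applies to /i/ (word-initial: before a voiced consonant) → [iː].
/u/ (between /ɡ/ and /l/): before a voiced consonant, so rule 1 applies → [uː].
/i/ (between /l/ and /d/): before a voiced consonant, so rule 1 applies → [iː].
/a/ (between /d/ and /z/) occurs before a voiced consonant → [aː] by rule 1.
/o/ — between /z/ and /t/; rule 1 does not apply here → [o].
/t/ — word-final; rule 2 does not apply here → [t].

[iːɡuːlliːdaːzot]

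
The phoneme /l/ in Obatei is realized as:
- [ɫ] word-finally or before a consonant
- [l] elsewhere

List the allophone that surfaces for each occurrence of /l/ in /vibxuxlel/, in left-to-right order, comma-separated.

[l], [ɫ]

Occurrence 1 (position 7): no conditioning environment matches → elsewhere allophone [l].
Occurrence 2 (position 9): word-finally or before a consonant → [ɫ].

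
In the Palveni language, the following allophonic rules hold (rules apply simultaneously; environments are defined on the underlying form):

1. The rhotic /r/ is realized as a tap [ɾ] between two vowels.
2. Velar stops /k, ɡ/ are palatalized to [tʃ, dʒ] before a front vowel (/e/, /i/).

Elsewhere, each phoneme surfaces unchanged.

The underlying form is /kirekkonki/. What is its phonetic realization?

/k/ (word-initial) occurs before a front vowel → [tʃ] by rule 2.
/r/ — between /i/ and /e/, between two vowels — surfaces as [ɾ] (rule 1).
/k/ (between /e/ and /k/) fails the environment for rule 2, so it stays [k].
/k/ (between /k/ and /o/) is in the target of rule 2 but the environment (before a front vowel) is not met → [k].
/k/ (between /n/ and /i/): before a front vowel, so rule 2 applies → [tʃ].

[tʃiɾekkontʃi]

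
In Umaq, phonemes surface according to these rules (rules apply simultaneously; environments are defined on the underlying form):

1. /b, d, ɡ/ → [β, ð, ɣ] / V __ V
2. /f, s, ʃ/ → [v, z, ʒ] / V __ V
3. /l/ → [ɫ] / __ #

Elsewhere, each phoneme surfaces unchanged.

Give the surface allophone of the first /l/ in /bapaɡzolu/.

[l]

/l/ (between /o/ and /u/) is in the target of rule 3 but the environment (word-finally) is not met → [l].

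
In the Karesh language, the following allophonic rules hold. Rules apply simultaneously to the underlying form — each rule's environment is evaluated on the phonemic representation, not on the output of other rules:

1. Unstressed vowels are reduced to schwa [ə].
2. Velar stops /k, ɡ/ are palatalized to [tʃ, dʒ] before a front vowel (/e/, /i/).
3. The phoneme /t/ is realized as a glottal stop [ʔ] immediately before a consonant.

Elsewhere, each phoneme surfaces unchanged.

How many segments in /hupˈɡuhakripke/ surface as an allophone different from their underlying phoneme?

5

Segments that undergo a rule: /u/ → [ə] (rule 1); /a/ → [ə] (rule 1); /i/ → [ə] (rule 1); /k/ → [tʃ] (rule 2); /e/ → [ə] (rule 1).
All other segments surface unchanged.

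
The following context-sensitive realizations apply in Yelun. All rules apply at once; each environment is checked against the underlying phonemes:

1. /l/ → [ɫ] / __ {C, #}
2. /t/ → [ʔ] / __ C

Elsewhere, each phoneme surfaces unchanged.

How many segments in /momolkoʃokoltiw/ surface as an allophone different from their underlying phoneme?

2

Segments that undergo a rule: /l/ → [ɫ] (rule 1); /l/ → [ɫ] (rule 1).
All other segments surface unchanged.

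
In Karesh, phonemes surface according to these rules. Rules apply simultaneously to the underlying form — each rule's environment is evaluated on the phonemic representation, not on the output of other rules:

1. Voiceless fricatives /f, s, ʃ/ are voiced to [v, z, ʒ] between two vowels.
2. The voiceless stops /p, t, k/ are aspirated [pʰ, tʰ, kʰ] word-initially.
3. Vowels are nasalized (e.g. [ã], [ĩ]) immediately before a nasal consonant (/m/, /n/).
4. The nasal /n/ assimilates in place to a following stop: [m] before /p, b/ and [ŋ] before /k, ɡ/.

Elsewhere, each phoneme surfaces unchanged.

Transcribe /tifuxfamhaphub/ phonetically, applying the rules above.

/t/ — word-initial, word-initially — surfaces as [tʰ] (rule 2).
/i/ (between /t/ and /f/): rule 3 targets it, but not before a nasal consonant → unchanged [i].
/f/ — between /i/ and /u/, between two vowels — surfaces as [v] (rule 1).
/u/ (between /f/ and /x/): rule 3 targets it, but not before a nasal consonant → unchanged [u].
/x/ (between /u/ and /f/): no rule targets it → [x].
/f/ — between /x/ and /a/; rule 1 does not apply here → [f].
/a/ (between /f/ and /m/): before a nasal consonant, so rule 3 applies → [ã].
/m/ stays [m].
/h/ (between /m/ and /a/) is unaffected → [h].
/a/ (between /h/ and /p/): rule 3 targets it, but not before a nasal consonant → unchanged [a].
/p/ (between /a/ and /h/) fails the environment for rule 2, so it stays [p].
/h/ (between /p/ and /u/): no rule targets it → [h].
/u/ — between /h/ and /b/; rule 3 does not apply here → [u].
/b/ (word-final): no rule targets it → [b].

[tʰivuxfãmhaphub]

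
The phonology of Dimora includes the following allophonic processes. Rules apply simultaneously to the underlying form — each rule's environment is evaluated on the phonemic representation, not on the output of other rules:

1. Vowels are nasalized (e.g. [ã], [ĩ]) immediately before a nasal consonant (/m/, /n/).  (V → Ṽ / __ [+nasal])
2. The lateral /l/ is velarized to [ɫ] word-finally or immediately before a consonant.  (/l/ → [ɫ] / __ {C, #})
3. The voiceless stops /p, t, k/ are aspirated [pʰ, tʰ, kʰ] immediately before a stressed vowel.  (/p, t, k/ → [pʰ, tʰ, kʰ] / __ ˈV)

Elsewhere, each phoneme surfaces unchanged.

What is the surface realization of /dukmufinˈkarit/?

[dukmufĩnˈkʰarit]

/d/ — not in any rule's target class → [d].
/u/ (between /d/ and /k/) is in the target of rule 1 but the environment (before a nasal consonant) is not met → [u].
/k/ (between /u/ and /m/): rule 3 targets it, but not immediately before a stressed vowel → unchanged [k].
/m/ (between /k/ and /u/) is unaffected → [m].
/u/ (between /m/ and /f/) fails the environment for rule 1, so it stays [u].
/f/ — not in any rule's target class → [f].
/i/ (between /f/ and /n/): before a nasal consonant, so rule 1 applies → [ĩ].
/n/ (between /i/ and /k/) is unaffected → [n].
/k/ (between /n/ and /a/) occurs immediately before a stressed vowel → [kʰ] by rule 3.
/a/ (between /k/ and /r/): rule 1 targets it, but not before a nasal consonant → unchanged [a].
/r/ (between /a/ and /i/) is unaffected → [r].
/i/ (between /r/ and /t/): rule 1 targets it, but not before a nasal consonant → unchanged [i].
/t/ (word-final): rule 3 targets it, but not immediately before a stressed vowel → unchanged [t].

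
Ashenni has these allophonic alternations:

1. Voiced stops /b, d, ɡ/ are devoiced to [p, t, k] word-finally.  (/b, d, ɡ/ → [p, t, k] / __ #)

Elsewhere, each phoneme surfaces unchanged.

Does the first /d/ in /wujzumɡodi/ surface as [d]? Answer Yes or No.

/d/ (between /o/ and /i/) is in the target of rule 1 but the environment (word-finally) is not met → [d].
The actual realization is [d], which matches [d].

Yes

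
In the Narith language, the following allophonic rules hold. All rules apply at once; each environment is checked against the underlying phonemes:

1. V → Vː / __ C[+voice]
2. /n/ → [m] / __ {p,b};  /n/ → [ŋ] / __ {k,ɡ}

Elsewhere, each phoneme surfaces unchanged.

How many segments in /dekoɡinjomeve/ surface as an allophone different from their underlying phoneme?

4

Segments that undergo a rule: /o/ → [oː] (rule 1); /i/ → [iː] (rule 1); /o/ → [oː] (rule 1); /e/ → [eː] (rule 1).
All other segments surface unchanged.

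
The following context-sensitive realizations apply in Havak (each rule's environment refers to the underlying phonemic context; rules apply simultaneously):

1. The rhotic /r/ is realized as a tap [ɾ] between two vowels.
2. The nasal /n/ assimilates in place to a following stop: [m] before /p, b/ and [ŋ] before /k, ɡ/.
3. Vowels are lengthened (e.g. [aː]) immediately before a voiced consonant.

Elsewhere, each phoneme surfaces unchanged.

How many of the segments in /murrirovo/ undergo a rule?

Segments that undergo a rule: /u/ → [uː] (rule 3); /i/ → [iː] (rule 3); /r/ → [ɾ] (rule 1); /o/ → [oː] (rule 3).
All other segments surface unchanged.

4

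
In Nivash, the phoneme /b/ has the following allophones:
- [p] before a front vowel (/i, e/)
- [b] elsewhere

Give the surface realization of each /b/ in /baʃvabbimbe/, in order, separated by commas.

[b], [b], [p], [p]

Occurrence 1 (position 1): no conditioning environment matches → elsewhere allophone [b].
Occurrence 2 (position 6): no conditioning environment matches → elsewhere allophone [b].
Occurrence 3 (position 7): before a front vowel (/i, e/) → [p].
Occurrence 4 (position 10): before a front vowel (/i, e/) → [p].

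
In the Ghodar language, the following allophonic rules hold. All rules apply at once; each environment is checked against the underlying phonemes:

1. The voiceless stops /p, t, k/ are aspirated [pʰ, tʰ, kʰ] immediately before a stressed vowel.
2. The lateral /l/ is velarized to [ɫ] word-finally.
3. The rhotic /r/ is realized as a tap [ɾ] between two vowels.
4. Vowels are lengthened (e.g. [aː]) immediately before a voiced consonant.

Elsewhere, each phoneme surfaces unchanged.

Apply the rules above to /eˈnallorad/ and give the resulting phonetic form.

/e/ meets the environment for rule 4 (before a voiced consonant) → [eː].
/n/ (between /e/ and /a/) is unaffected → [n].
/a/ meets the environment for rule 4 (before a voiced consonant) → [aː].
/l/ (between /a/ and /l/) fails the environment for rule 2, so it stays [l].
/l/ (between /l/ and /o/) is in the target of rule 2 but the environment (word-finally) is not met → [l].
/o/ (between /l/ and /r/) occurs before a voiced consonant → [oː] by rule 4.
Rule 3 applies to /r/ (between /o/ and /a/: between two vowels) → [ɾ].
Rule 4 applies to /a/ (between /r/ and /d/: before a voiced consonant) → [aː].
/d/ (word-final) is unaffected → [d].

[eːˈnaːlloːɾaːd]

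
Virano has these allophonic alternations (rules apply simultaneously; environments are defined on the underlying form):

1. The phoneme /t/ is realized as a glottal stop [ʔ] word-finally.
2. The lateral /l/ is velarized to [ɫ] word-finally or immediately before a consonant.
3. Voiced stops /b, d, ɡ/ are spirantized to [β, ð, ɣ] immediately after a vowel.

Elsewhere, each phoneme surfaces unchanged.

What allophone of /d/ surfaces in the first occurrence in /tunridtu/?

/d/ (between /i/ and /t/): immediately after a vowel, so rule 3 applies → [ð].

[ð]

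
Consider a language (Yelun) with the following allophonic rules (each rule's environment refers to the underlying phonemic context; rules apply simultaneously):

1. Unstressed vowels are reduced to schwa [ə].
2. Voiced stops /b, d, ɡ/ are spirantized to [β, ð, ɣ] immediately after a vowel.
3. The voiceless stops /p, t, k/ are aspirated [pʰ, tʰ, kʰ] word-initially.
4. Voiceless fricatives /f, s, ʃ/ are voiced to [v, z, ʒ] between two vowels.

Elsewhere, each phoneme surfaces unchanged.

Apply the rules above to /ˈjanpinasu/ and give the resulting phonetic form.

/j/ stays [j].
/a/ (between /j/ and /n/) is in the target of rule 1 but the environment (in an unstressed syllable) is not met → [a].
/n/ — not in any rule's target class → [n].
/p/ — between /n/ and /i/; rule 3 does not apply here → [p].
/i/ (between /p/ and /n/) occurs in an unstressed syllable → [ə] by rule 1.
/n/ — not in any rule's target class → [n].
Rule 1 applies to /a/ (between /n/ and /s/: in an unstressed syllable) → [ə].
/s/ — between /a/ and /u/, between two vowels — surfaces as [z] (rule 4).
/u/ (word-final) occurs in an unstressed syllable → [ə] by rule 1.

[ˈjanpənəzə]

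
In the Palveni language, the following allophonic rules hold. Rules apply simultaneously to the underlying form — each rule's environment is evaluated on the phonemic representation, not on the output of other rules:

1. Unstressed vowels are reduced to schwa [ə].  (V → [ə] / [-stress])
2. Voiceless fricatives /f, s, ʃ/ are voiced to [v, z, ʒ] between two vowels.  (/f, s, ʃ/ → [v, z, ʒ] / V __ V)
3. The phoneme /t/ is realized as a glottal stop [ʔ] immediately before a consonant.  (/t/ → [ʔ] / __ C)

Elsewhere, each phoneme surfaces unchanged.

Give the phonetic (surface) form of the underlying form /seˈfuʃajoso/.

/s/ (word-initial) is in the target of rule 2 but the environment (between two vowels) is not met → [s].
Rule 1 applies to /e/ (between /s/ and /f/: in an unstressed syllable) → [ə].
/f/ — between /e/ and /u/, between two vowels — surfaces as [v] (rule 2).
/u/ — between /f/ and /ʃ/; rule 1 does not apply here → [u].
Rule 2 applies to /ʃ/ (between /u/ and /a/: between two vowels) → [ʒ].
/a/ — between /ʃ/ and /j/, in an unstressed syllable — surfaces as [ə] (rule 1).
/j/ (between /a/ and /o/) is unaffected → [j].
/o/ — between /j/ and /s/, in an unstressed syllable — surfaces as [ə] (rule 1).
/s/ (between /o/ and /o/) occurs between two vowels → [z] by rule 2.
/o/ (word-final): in an unstressed syllable, so rule 1 applies → [ə].

[səˈvuʒəjəzə]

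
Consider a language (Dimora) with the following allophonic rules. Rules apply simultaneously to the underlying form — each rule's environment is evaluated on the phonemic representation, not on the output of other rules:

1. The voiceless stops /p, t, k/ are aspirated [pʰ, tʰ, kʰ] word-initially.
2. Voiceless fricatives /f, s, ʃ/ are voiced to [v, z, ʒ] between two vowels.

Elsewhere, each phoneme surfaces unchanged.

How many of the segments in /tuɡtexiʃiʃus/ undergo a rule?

3

Segments that undergo a rule: /t/ → [tʰ] (rule 1); /ʃ/ → [ʒ] (rule 2); /ʃ/ → [ʒ] (rule 2).
All other segments surface unchanged.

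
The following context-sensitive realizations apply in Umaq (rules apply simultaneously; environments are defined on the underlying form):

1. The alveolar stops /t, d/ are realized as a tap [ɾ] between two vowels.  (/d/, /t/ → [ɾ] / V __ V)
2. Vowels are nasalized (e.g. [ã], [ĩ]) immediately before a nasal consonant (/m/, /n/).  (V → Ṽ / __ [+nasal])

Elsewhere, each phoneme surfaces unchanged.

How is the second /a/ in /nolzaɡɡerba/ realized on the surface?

/a/ (word-final) fails the environment for rule 2, so it stays [a].

[a]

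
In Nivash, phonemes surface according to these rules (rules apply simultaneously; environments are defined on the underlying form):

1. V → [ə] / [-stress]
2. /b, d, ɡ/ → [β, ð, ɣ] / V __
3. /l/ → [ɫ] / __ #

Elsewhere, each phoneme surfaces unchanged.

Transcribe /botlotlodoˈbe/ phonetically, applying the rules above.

[bətlətləðəˈβe]

/b/ (word-initial): rule 2 targets it, but not immediately after a vowel → unchanged [b].
/o/ (between /b/ and /t/): in an unstressed syllable, so rule 1 applies → [ə].
/l/ (between /t/ and /o/): rule 3 targets it, but not word-finally → unchanged [l].
/o/ (between /l/ and /t/): in an unstressed syllable, so rule 1 applies → [ə].
/l/ (between /t/ and /o/) fails the environment for rule 3, so it stays [l].
/o/ — between /l/ and /d/, in an unstressed syllable — surfaces as [ə] (rule 1).
/d/ (between /o/ and /o/): immediately after a vowel, so rule 2 applies → [ð].
/o/ meets the environment for rule 1 (in an unstressed syllable) → [ə].
/b/ (between /o/ and /e/) occurs immediately after a vowel → [β] by rule 2.
/e/ (word-final) is in the target of rule 1 but the environment (in an unstressed syllable) is not met → [e].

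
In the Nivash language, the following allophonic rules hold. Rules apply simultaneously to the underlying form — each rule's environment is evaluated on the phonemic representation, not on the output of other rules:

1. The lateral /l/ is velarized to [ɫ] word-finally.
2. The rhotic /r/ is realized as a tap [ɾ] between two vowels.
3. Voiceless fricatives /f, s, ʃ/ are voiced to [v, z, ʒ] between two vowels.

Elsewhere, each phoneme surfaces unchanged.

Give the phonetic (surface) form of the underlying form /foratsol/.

[foɾatsoɫ]

/f/ — word-initial; rule 3 does not apply here → [f].
/o/ stays [o].
/r/ meets the environment for rule 2 (between two vowels) → [ɾ].
/a/ stays [a].
/t/ stays [t].
/s/ (between /t/ and /o/): rule 3 targets it, but not between two vowels → unchanged [s].
/o/ (between /s/ and /l/) is unaffected → [o].
/l/ (word-final): word-finally, so rule 1 applies → [ɫ].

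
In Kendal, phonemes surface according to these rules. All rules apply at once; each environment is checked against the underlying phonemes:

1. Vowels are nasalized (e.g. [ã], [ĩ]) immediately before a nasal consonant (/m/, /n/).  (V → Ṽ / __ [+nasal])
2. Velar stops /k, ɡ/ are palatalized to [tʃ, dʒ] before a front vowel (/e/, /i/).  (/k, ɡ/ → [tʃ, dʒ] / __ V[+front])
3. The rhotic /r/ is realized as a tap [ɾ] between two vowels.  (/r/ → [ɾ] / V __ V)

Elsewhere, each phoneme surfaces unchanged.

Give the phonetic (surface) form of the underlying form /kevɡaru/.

[tʃevɡaɾu]

/k/ — word-initial, before a front vowel — surfaces as [tʃ] (rule 2).
/e/ (between /k/ and /v/): rule 1 targets it, but not before a nasal consonant → unchanged [e].
/v/ (between /e/ and /ɡ/) is unaffected → [v].
/ɡ/ (between /v/ and /a/): rule 2 targets it, but not before a front vowel → unchanged [ɡ].
/a/ — between /ɡ/ and /r/; rule 1 does not apply here → [a].
/r/ (between /a/ and /u/): between two vowels, so rule 3 applies → [ɾ].
/u/ (word-final) fails the environment for rule 1, so it stays [u].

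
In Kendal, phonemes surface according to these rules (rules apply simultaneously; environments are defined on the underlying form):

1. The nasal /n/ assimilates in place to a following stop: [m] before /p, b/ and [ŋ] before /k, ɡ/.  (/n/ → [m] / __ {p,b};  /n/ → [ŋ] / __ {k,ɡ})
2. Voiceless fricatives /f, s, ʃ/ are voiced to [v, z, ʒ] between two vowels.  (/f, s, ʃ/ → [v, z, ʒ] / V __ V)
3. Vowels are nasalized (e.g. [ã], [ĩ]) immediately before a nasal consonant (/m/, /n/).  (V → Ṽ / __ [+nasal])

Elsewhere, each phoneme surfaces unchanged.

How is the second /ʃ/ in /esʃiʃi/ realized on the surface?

[ʒ]

Rule 2 applies to /ʃ/ (between /i/ and /i/: between two vowels) → [ʒ].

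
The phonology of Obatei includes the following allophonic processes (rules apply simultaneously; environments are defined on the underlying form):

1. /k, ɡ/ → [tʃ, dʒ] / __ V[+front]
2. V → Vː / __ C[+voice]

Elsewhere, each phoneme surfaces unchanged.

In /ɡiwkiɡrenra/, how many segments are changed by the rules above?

Segments that undergo a rule: /ɡ/ → [dʒ] (rule 1); /i/ → [iː] (rule 2); /k/ → [tʃ] (rule 1); /i/ → [iː] (rule 2); /e/ → [eː] (rule 2).
All other segments surface unchanged.

5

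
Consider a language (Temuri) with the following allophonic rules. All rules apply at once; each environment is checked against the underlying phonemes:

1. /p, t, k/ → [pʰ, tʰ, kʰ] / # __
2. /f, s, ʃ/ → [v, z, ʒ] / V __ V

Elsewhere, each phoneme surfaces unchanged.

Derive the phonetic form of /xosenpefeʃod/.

/x/ — not in any rule's target class → [x].
/o/ — not in any rule's target class → [o].
/s/ — between /o/ and /e/, between two vowels — surfaces as [z] (rule 2).
/e/ (between /s/ and /n/): no rule targets it → [e].
/n/ (between /e/ and /p/): no rule targets it → [n].
/p/ (between /n/ and /e/): rule 1 targets it, but not word-initially → unchanged [p].
/e/ (between /p/ and /f/) is unaffected → [e].
/f/ (between /e/ and /e/) occurs between two vowels → [v] by rule 2.
/e/ stays [e].
/ʃ/ meets the environment for rule 2 (between two vowels) → [ʒ].
/o/ — not in any rule's target class → [o].
/d/ (word-final): no rule targets it → [d].

[xozenpeveʒod]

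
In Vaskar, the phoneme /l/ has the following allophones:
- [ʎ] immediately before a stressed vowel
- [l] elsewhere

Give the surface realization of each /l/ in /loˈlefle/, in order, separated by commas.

Occurrence 1 (position 1): no conditioning environment matches → elsewhere allophone [l].
Occurrence 2 (position 3): immediately before a stressed vowel → [ʎ].
Occurrence 3 (position 6): no conditioning environment matches → elsewhere allophone [l].

[l], [ʎ], [l]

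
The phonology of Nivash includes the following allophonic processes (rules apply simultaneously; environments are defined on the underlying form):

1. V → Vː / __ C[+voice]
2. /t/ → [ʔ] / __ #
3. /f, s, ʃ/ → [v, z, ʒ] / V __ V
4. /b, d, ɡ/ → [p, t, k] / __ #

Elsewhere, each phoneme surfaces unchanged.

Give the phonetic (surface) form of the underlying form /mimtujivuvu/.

[miːmtuːjiːvuːvu]

/m/ — not in any rule's target class → [m].
/i/ (between /m/ and /m/): before a voiced consonant, so rule 1 applies → [iː].
/m/ — not in any rule's target class → [m].
/t/ (between /m/ and /u/) is in the target of rule 2 but the environment (word-finally) is not met → [t].
/u/ — between /t/ and /j/, before a voiced consonant — surfaces as [uː] (rule 1).
/j/ stays [j].
/i/ — between /j/ and /v/, before a voiced consonant — surfaces as [iː] (rule 1).
/v/ — not in any rule's target class → [v].
/u/ (between /v/ and /v/): before a voiced consonant, so rule 1 applies → [uː].
/v/ (between /u/ and /u/) is unaffected → [v].
/u/ (word-final) fails the environment for rule 1, so it stays [u].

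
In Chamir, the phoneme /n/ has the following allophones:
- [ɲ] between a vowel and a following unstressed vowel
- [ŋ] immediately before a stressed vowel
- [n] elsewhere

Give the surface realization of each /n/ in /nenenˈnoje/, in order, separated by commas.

Occurrence 1 (position 1): no conditioning environment matches → elsewhere allophone [n].
Occurrence 2 (position 3): between a vowel and a following unstressed vowel → [ɲ].
Occurrence 3 (position 5): no conditioning environment matches → elsewhere allophone [n].
Occurrence 4 (position 6): immediately before a stressed vowel → [ŋ].

[n], [ɲ], [n], [ŋ]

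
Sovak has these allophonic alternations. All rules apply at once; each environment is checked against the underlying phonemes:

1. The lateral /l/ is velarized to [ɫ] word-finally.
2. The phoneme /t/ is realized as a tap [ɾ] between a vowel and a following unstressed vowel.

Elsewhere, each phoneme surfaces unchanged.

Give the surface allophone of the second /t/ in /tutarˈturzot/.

[ɾ]

/t/ (between /u/ and /a/): between a vowel and a following unstressed vowel, so rule 2 applies → [ɾ].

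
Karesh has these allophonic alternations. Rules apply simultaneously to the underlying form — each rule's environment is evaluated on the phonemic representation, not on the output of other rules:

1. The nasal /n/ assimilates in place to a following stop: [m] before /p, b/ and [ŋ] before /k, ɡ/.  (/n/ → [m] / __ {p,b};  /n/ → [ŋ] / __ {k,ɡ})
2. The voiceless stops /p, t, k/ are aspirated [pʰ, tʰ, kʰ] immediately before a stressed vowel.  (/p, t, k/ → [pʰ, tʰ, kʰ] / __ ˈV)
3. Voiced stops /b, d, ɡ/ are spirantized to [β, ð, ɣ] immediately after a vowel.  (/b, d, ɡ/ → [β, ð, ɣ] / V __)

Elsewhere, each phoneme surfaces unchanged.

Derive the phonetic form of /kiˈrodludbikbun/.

[kiˈroðluðbikbun]

/k/ (word-initial) fails the environment for rule 2, so it stays [k].
/i/ (between /k/ and /r/) is unaffected → [i].
/r/ stays [r].
/o/ (between /r/ and /d/): no rule targets it → [o].
Rule 3 applies to /d/ (between /o/ and /l/: immediately after a vowel) → [ð].
/l/ — not in any rule's target class → [l].
/u/ stays [u].
/d/ — between /u/ and /b/, immediately after a vowel — surfaces as [ð] (rule 3).
/b/ — between /d/ and /i/; rule 3 does not apply here → [b].
/i/ (between /b/ and /k/): no rule targets it → [i].
/k/ (between /i/ and /b/) is in the target of rule 2 but the environment (immediately before a stressed vowel) is not met → [k].
/b/ (between /k/ and /u/): rule 3 targets it, but not immediately after a vowel → unchanged [b].
/u/ (between /b/ and /n/) is unaffected → [u].
/n/ — word-final; rule 1 does not apply here → [n].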